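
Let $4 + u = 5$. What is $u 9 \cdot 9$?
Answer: $81$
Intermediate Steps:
$u = 1$ ($u = -4 + 5 = 1$)
$u 9 \cdot 9 = 1 \cdot 9 \cdot 9 = 9 \cdot 9 = 81$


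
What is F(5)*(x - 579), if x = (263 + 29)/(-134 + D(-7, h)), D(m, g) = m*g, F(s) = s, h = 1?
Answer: -409655/141 ≈ -2905.4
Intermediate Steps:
D(m, g) = g*m
x = -292/141 (x = (263 + 29)/(-134 + 1*(-7)) = 292/(-134 - 7) = 292/(-141) = 292*(-1/141) = -292/141 ≈ -2.0709)
F(5)*(x - 579) = 5*(-292/141 - 579) = 5*(-81931/141) = -409655/141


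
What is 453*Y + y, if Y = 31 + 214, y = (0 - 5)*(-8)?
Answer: 111025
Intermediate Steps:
y = 40 (y = -5*(-8) = 40)
Y = 245
453*Y + y = 453*245 + 40 = 110985 + 40 = 111025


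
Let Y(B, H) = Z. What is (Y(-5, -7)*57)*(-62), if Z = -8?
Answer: 28272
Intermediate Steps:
Y(B, H) = -8
(Y(-5, -7)*57)*(-62) = -8*57*(-62) = -456*(-62) = 28272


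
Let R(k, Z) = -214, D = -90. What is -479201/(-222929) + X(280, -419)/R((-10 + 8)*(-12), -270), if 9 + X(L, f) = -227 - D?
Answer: 67548324/23853403 ≈ 2.8318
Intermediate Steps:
X(L, f) = -146 (X(L, f) = -9 + (-227 - 1*(-90)) = -9 + (-227 + 90) = -9 - 137 = -146)
-479201/(-222929) + X(280, -419)/R((-10 + 8)*(-12), -270) = -479201/(-222929) - 146/(-214) = -479201*(-1/222929) - 146*(-1/214) = 479201/222929 + 73/107 = 67548324/23853403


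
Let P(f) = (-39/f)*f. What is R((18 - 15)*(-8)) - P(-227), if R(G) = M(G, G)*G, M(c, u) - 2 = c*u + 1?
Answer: -13857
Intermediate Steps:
M(c, u) = 3 + c*u (M(c, u) = 2 + (c*u + 1) = 2 + (1 + c*u) = 3 + c*u)
P(f) = -39
R(G) = G*(3 + G²) (R(G) = (3 + G*G)*G = (3 + G²)*G = G*(3 + G²))
R((18 - 15)*(-8)) - P(-227) = ((18 - 15)*(-8))*(3 + ((18 - 15)*(-8))²) - 1*(-39) = (3*(-8))*(3 + (3*(-8))²) + 39 = -24*(3 + (-24)²) + 39 = -24*(3 + 576) + 39 = -24*579 + 39 = -13896 + 39 = -13857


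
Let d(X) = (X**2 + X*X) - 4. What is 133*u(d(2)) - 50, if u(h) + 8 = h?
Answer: -582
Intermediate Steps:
d(X) = -4 + 2*X**2 (d(X) = (X**2 + X**2) - 4 = 2*X**2 - 4 = -4 + 2*X**2)
u(h) = -8 + h
133*u(d(2)) - 50 = 133*(-8 + (-4 + 2*2**2)) - 50 = 133*(-8 + (-4 + 2*4)) - 50 = 133*(-8 + (-4 + 8)) - 50 = 133*(-8 + 4) - 50 = 133*(-4) - 50 = -532 - 50 = -582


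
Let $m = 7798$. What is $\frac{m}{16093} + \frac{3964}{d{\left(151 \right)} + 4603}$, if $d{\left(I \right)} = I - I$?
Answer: $\frac{14240978}{10582297} \approx 1.3457$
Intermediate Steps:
$d{\left(I \right)} = 0$
$\frac{m}{16093} + \frac{3964}{d{\left(151 \right)} + 4603} = \frac{7798}{16093} + \frac{3964}{0 + 4603} = 7798 \cdot \frac{1}{16093} + \frac{3964}{4603} = \frac{1114}{2299} + 3964 \cdot \frac{1}{4603} = \frac{1114}{2299} + \frac{3964}{4603} = \frac{14240978}{10582297}$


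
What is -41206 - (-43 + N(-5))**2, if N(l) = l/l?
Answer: -42970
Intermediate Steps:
N(l) = 1
-41206 - (-43 + N(-5))**2 = -41206 - (-43 + 1)**2 = -41206 - 1*(-42)**2 = -41206 - 1*1764 = -41206 - 1764 = -42970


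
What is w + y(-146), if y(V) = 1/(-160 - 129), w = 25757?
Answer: 7443772/289 ≈ 25757.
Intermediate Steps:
y(V) = -1/289 (y(V) = 1/(-289) = -1/289)
w + y(-146) = 25757 - 1/289 = 7443772/289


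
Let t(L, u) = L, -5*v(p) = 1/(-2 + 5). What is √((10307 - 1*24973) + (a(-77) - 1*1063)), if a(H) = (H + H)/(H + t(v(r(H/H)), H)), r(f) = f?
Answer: 3*I*√2020046/34 ≈ 125.41*I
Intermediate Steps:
v(p) = -1/15 (v(p) = -1/(5*(-2 + 5)) = -⅕/3 = -⅕*⅓ = -1/15)
a(H) = 2*H/(-1/15 + H) (a(H) = (H + H)/(H - 1/15) = (2*H)/(-1/15 + H) = 2*H/(-1/15 + H))
√((10307 - 1*24973) + (a(-77) - 1*1063)) = √((10307 - 1*24973) + (30*(-77)/(-1 + 15*(-77)) - 1*1063)) = √((10307 - 24973) + (30*(-77)/(-1 - 1155) - 1063)) = √(-14666 + (30*(-77)/(-1156) - 1063)) = √(-14666 + (30*(-77)*(-1/1156) - 1063)) = √(-14666 + (1155/578 - 1063)) = √(-14666 - 613259/578) = √(-9090207/578) = 3*I*√2020046/34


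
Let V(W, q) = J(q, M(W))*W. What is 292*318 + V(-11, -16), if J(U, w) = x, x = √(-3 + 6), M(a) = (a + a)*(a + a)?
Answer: 92856 - 11*√3 ≈ 92837.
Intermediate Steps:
M(a) = 4*a² (M(a) = (2*a)*(2*a) = 4*a²)
x = √3 ≈ 1.7320
J(U, w) = √3
V(W, q) = W*√3 (V(W, q) = √3*W = W*√3)
292*318 + V(-11, -16) = 292*318 - 11*√3 = 92856 - 11*√3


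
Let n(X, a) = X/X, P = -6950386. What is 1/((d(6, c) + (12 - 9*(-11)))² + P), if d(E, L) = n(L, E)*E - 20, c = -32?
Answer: -1/6940977 ≈ -1.4407e-7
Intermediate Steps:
n(X, a) = 1
d(E, L) = -20 + E (d(E, L) = 1*E - 20 = E - 20 = -20 + E)
1/((d(6, c) + (12 - 9*(-11)))² + P) = 1/(((-20 + 6) + (12 - 9*(-11)))² - 6950386) = 1/((-14 + (12 + 99))² - 6950386) = 1/((-14 + 111)² - 6950386) = 1/(97² - 6950386) = 1/(9409 - 6950386) = 1/(-6940977) = -1/6940977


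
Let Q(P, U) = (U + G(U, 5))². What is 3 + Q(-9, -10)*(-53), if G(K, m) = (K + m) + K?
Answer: -33122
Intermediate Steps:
G(K, m) = m + 2*K
Q(P, U) = (5 + 3*U)² (Q(P, U) = (U + (5 + 2*U))² = (5 + 3*U)²)
3 + Q(-9, -10)*(-53) = 3 + (5 + 3*(-10))²*(-53) = 3 + (5 - 30)²*(-53) = 3 + (-25)²*(-53) = 3 + 625*(-53) = 3 - 33125 = -33122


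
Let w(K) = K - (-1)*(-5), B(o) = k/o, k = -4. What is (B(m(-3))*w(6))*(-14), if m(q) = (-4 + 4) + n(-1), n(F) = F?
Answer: -56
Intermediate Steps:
m(q) = -1 (m(q) = (-4 + 4) - 1 = 0 - 1 = -1)
B(o) = -4/o
w(K) = -5 + K (w(K) = K - 1*5 = K - 5 = -5 + K)
(B(m(-3))*w(6))*(-14) = ((-4/(-1))*(-5 + 6))*(-14) = (-4*(-1)*1)*(-14) = (4*1)*(-14) = 4*(-14) = -56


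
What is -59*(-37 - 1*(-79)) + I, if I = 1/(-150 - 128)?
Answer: -688885/278 ≈ -2478.0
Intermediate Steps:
I = -1/278 (I = 1/(-278) = -1/278 ≈ -0.0035971)
-59*(-37 - 1*(-79)) + I = -59*(-37 - 1*(-79)) - 1/278 = -59*(-37 + 79) - 1/278 = -59*42 - 1/278 = -2478 - 1/278 = -688885/278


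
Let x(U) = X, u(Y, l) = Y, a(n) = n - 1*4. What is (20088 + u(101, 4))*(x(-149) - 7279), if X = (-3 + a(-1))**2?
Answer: -145663635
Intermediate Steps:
a(n) = -4 + n (a(n) = n - 4 = -4 + n)
X = 64 (X = (-3 + (-4 - 1))**2 = (-3 - 5)**2 = (-8)**2 = 64)
x(U) = 64
(20088 + u(101, 4))*(x(-149) - 7279) = (20088 + 101)*(64 - 7279) = 20189*(-7215) = -145663635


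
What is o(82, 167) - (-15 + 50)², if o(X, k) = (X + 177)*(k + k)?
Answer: 85281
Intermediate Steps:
o(X, k) = 2*k*(177 + X) (o(X, k) = (177 + X)*(2*k) = 2*k*(177 + X))
o(82, 167) - (-15 + 50)² = 2*167*(177 + 82) - (-15 + 50)² = 2*167*259 - 1*35² = 86506 - 1*1225 = 86506 - 1225 = 85281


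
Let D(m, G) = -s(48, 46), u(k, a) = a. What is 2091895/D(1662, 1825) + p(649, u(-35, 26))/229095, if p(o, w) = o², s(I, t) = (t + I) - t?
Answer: -159740822459/3665520 ≈ -43579.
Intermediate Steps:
s(I, t) = I (s(I, t) = (I + t) - t = I)
D(m, G) = -48 (D(m, G) = -1*48 = -48)
2091895/D(1662, 1825) + p(649, u(-35, 26))/229095 = 2091895/(-48) + 649²/229095 = 2091895*(-1/48) + 421201*(1/229095) = -2091895/48 + 421201/229095 = -159740822459/3665520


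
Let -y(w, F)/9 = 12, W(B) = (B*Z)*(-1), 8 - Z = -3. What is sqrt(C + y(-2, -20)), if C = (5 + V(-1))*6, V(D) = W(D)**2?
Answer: 18*sqrt(2) ≈ 25.456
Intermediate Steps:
Z = 11 (Z = 8 - 1*(-3) = 8 + 3 = 11)
W(B) = -11*B (W(B) = (B*11)*(-1) = (11*B)*(-1) = -11*B)
V(D) = 121*D**2 (V(D) = (-11*D)**2 = 121*D**2)
y(w, F) = -108 (y(w, F) = -9*12 = -108)
C = 756 (C = (5 + 121*(-1)**2)*6 = (5 + 121*1)*6 = (5 + 121)*6 = 126*6 = 756)
sqrt(C + y(-2, -20)) = sqrt(756 - 108) = sqrt(648) = 18*sqrt(2)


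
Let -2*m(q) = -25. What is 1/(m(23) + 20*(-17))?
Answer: -2/655 ≈ -0.0030534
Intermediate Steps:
m(q) = 25/2 (m(q) = -½*(-25) = 25/2)
1/(m(23) + 20*(-17)) = 1/(25/2 + 20*(-17)) = 1/(25/2 - 340) = 1/(-655/2) = -2/655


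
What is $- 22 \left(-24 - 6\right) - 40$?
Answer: $620$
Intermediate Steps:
$- 22 \left(-24 - 6\right) - 40 = \left(-22\right) \left(-30\right) - 40 = 660 - 40 = 620$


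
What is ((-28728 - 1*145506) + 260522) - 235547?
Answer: -149259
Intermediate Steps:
((-28728 - 1*145506) + 260522) - 235547 = ((-28728 - 145506) + 260522) - 235547 = (-174234 + 260522) - 235547 = 86288 - 235547 = -149259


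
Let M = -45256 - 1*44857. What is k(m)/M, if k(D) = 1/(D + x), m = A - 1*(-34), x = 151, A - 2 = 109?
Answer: -1/26673448 ≈ -3.7490e-8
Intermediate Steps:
A = 111 (A = 2 + 109 = 111)
m = 145 (m = 111 - 1*(-34) = 111 + 34 = 145)
M = -90113 (M = -45256 - 44857 = -90113)
k(D) = 1/(151 + D) (k(D) = 1/(D + 151) = 1/(151 + D))
k(m)/M = 1/((151 + 145)*(-90113)) = -1/90113/296 = (1/296)*(-1/90113) = -1/26673448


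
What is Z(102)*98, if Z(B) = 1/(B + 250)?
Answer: 49/176 ≈ 0.27841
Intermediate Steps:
Z(B) = 1/(250 + B)
Z(102)*98 = 98/(250 + 102) = 98/352 = (1/352)*98 = 49/176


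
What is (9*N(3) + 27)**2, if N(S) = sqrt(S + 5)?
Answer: 1377 + 972*sqrt(2) ≈ 2751.6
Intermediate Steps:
N(S) = sqrt(5 + S)
(9*N(3) + 27)**2 = (9*sqrt(5 + 3) + 27)**2 = (9*sqrt(8) + 27)**2 = (9*(2*sqrt(2)) + 27)**2 = (18*sqrt(2) + 27)**2 = (27 + 18*sqrt(2))**2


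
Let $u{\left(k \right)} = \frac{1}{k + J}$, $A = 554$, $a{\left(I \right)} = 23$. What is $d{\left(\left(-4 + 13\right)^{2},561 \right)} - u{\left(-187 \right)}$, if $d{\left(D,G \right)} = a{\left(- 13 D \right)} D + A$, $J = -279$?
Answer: $\frac{1126323}{466} \approx 2417.0$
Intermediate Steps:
$d{\left(D,G \right)} = 554 + 23 D$ ($d{\left(D,G \right)} = 23 D + 554 = 554 + 23 D$)
$u{\left(k \right)} = \frac{1}{-279 + k}$ ($u{\left(k \right)} = \frac{1}{k - 279} = \frac{1}{-279 + k}$)
$d{\left(\left(-4 + 13\right)^{2},561 \right)} - u{\left(-187 \right)} = \left(554 + 23 \left(-4 + 13\right)^{2}\right) - \frac{1}{-279 - 187} = \left(554 + 23 \cdot 9^{2}\right) - \frac{1}{-466} = \left(554 + 23 \cdot 81\right) - - \frac{1}{466} = \left(554 + 1863\right) + \frac{1}{466} = 2417 + \frac{1}{466} = \frac{1126323}{466}$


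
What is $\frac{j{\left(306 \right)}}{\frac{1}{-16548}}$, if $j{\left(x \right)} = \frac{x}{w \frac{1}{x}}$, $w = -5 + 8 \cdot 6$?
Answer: $- \frac{1549488528}{43} \approx -3.6035 \cdot 10^{7}$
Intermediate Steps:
$w = 43$ ($w = -5 + 48 = 43$)
$j{\left(x \right)} = \frac{x^{2}}{43}$ ($j{\left(x \right)} = \frac{x}{43 \frac{1}{x}} = x \frac{x}{43} = \frac{x^{2}}{43}$)
$\frac{j{\left(306 \right)}}{\frac{1}{-16548}} = \frac{\frac{1}{43} \cdot 306^{2}}{\frac{1}{-16548}} = \frac{\frac{1}{43} \cdot 93636}{- \frac{1}{16548}} = \frac{93636}{43} \left(-16548\right) = - \frac{1549488528}{43}$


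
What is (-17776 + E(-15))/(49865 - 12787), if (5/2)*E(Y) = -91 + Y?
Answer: -44546/92695 ≈ -0.48057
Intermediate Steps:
E(Y) = -182/5 + 2*Y/5 (E(Y) = 2*(-91 + Y)/5 = -182/5 + 2*Y/5)
(-17776 + E(-15))/(49865 - 12787) = (-17776 + (-182/5 + (2/5)*(-15)))/(49865 - 12787) = (-17776 + (-182/5 - 6))/37078 = (-17776 - 212/5)*(1/37078) = -89092/5*1/37078 = -44546/92695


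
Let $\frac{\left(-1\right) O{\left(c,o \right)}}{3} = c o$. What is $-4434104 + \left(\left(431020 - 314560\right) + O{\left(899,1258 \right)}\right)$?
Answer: $-7710470$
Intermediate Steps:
$O{\left(c,o \right)} = - 3 c o$
$-4434104 + \left(\left(431020 - 314560\right) + O{\left(899,1258 \right)}\right) = -4434104 + \left(\left(431020 - 314560\right) - 2697 \cdot 1258\right) = -4434104 + \left(\left(431020 - 314560\right) - 3392826\right) = -4434104 + \left(116460 - 3392826\right) = -4434104 - 3276366 = -7710470$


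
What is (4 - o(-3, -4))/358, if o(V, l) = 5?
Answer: -1/358 ≈ -0.0027933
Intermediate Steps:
(4 - o(-3, -4))/358 = (4 - 1*5)/358 = (4 - 5)*(1/358) = -1*1/358 = -1/358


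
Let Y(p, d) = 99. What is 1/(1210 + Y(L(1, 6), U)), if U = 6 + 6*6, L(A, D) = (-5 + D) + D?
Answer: 1/1309 ≈ 0.00076394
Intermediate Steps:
L(A, D) = -5 + 2*D
U = 42 (U = 6 + 36 = 42)
1/(1210 + Y(L(1, 6), U)) = 1/(1210 + 99) = 1/1309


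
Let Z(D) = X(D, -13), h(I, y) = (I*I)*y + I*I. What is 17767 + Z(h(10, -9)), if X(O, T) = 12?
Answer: 17779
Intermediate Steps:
h(I, y) = I**2 + y*I**2 (h(I, y) = I**2*y + I**2 = y*I**2 + I**2 = I**2 + y*I**2)
Z(D) = 12
17767 + Z(h(10, -9)) = 17767 + 12 = 17779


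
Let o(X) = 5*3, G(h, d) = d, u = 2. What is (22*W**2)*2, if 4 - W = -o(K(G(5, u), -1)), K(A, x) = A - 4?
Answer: 15884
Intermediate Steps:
K(A, x) = -4 + A
o(X) = 15
W = 19 (W = 4 - (-1)*15 = 4 - 1*(-15) = 4 + 15 = 19)
(22*W**2)*2 = (22*19**2)*2 = (22*361)*2 = 7942*2 = 15884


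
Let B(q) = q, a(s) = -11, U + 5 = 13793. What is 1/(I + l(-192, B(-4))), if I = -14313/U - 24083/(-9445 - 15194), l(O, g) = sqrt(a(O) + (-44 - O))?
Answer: 86405293017516/195196755586383959 + 1424832083314704*sqrt(137)/195196755586383959 ≈ 0.085881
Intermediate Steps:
U = 13788 (U = -5 + 13793 = 13788)
l(O, g) = sqrt(-55 - O) (l(O, g) = sqrt(-11 + (-44 - O)) = sqrt(-55 - O))
I = -2289067/37746948 (I = -14313/13788 - 24083/(-9445 - 15194) = -14313*1/13788 - 24083/(-24639) = -4771/4596 - 24083*(-1/24639) = -4771/4596 + 24083/24639 = -2289067/37746948 ≈ -0.060642)
1/(I + l(-192, B(-4))) = 1/(-2289067/37746948 + sqrt(-55 - 1*(-192))) = 1/(-2289067/37746948 + sqrt(-55 + 192)) = 1/(-2289067/37746948 + sqrt(137))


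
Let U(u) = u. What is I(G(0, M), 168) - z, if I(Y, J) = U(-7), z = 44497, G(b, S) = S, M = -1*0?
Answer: -44504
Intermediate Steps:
M = 0
I(Y, J) = -7
I(G(0, M), 168) - z = -7 - 1*44497 = -7 - 44497 = -44504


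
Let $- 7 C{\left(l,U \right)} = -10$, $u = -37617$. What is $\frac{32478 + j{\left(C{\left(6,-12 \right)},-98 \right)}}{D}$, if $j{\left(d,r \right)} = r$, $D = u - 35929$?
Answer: $- \frac{16190}{36773} \approx -0.44027$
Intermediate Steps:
$C{\left(l,U \right)} = \frac{10}{7}$ ($C{\left(l,U \right)} = \left(- \frac{1}{7}\right) \left(-10\right) = \frac{10}{7}$)
$D = -73546$ ($D = -37617 - 35929 = -73546$)
$\frac{32478 + j{\left(C{\left(6,-12 \right)},-98 \right)}}{D} = \frac{32478 - 98}{-73546} = 32380 \left(- \frac{1}{73546}\right) = - \frac{16190}{36773}$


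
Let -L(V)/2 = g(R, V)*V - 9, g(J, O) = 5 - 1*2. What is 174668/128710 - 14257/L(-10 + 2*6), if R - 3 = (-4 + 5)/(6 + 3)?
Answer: -916985231/386130 ≈ -2374.8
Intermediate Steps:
R = 28/9 (R = 3 + (-4 + 5)/(6 + 3) = 3 + 1/9 = 3 + 1*(⅑) = 3 + ⅑ = 28/9 ≈ 3.1111)
g(J, O) = 3 (g(J, O) = 5 - 2 = 3)
L(V) = 18 - 6*V (L(V) = -2*(3*V - 9) = -2*(-9 + 3*V) = 18 - 6*V)
174668/128710 - 14257/L(-10 + 2*6) = 174668/128710 - 14257/(18 - 6*(-10 + 2*6)) = 174668*(1/128710) - 14257/(18 - 6*(-10 + 12)) = 87334/64355 - 14257/(18 - 6*2) = 87334/64355 - 14257/(18 - 12) = 87334/64355 - 14257/6 = -916985231/386130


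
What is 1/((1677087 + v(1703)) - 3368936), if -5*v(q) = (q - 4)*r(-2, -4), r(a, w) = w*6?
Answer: -5/8418469 ≈ -5.9393e-7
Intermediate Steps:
r(a, w) = 6*w
v(q) = -96/5 + 24*q/5 (v(q) = -(q - 4)*6*(-4)/5 = -(-4 + q)*(-24)/5 = -(96 - 24*q)/5 = -96/5 + 24*q/5)
1/((1677087 + v(1703)) - 3368936) = 1/((1677087 + (-96/5 + (24/5)*1703)) - 3368936) = 1/((1677087 + (-96/5 + 40872/5)) - 3368936) = 1/((1677087 + 40776/5) - 3368936) = 1/(8426211/5 - 3368936) = 1/(-8418469/5) = -5/8418469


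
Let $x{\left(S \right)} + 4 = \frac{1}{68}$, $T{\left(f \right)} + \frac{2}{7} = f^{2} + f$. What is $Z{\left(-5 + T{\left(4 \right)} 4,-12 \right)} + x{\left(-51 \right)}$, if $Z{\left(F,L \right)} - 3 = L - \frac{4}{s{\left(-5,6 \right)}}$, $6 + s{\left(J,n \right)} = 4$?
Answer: $- \frac{747}{68} \approx -10.985$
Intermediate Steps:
$s{\left(J,n \right)} = -2$ ($s{\left(J,n \right)} = -6 + 4 = -2$)
$T{\left(f \right)} = - \frac{2}{7} + f + f^{2}$ ($T{\left(f \right)} = - \frac{2}{7} + \left(f^{2} + f\right) = - \frac{2}{7} + \left(f + f^{2}\right) = - \frac{2}{7} + f + f^{2}$)
$Z{\left(F,L \right)} = 5 + L$ ($Z{\left(F,L \right)} = 3 + \left(L - \frac{4}{-2}\right) = 3 + \left(L - 4 \left(- \frac{1}{2}\right)\right) = 3 + \left(L - -2\right) = 3 + \left(L + 2\right) = 3 + \left(2 + L\right) = 5 + L$)
$x{\left(S \right)} = - \frac{271}{68}$ ($x{\left(S \right)} = -4 + \frac{1}{68} = - \frac{271}{68}$)
$Z{\left(-5 + T{\left(4 \right)} 4,-12 \right)} + x{\left(-51 \right)} = \left(5 - 12\right) - \frac{271}{68} = -7 - \frac{271}{68} = - \frac{747}{68}$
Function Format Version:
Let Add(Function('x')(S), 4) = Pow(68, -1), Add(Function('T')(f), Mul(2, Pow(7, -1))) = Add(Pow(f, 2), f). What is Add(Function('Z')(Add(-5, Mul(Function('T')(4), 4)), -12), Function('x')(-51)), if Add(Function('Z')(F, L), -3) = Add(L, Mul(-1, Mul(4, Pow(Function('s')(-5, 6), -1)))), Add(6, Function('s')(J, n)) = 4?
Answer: Rational(-747, 68) ≈ -10.985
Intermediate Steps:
Function('s')(J, n) = -2 (Function('s')(J, n) = Add(-6, 4) = -2)
Function('T')(f) = Add(Rational(-2, 7), f, Pow(f, 2)) (Function('T')(f) = Add(Rational(-2, 7), Add(Pow(f, 2), f)) = Add(Rational(-2, 7), Add(f, Pow(f, 2))) = Add(Rational(-2, 7), f, Pow(f, 2)))
Function('Z')(F, L) = Add(5, L) (Function('Z')(F, L) = Add(3, Add(L, Mul(-1, Mul(4, Pow(-2, -1))))) = Add(3, Add(L, Mul(-1, Mul(4, Rational(-1, 2))))) = Add(3, Add(L, Mul(-1, -2))) = Add(3, Add(L, 2)) = Add(3, Add(2, L)) = Add(5, L))
Function('x')(S) = Rational(-271, 68) (Function('x')(S) = Add(-4, Pow(68, -1)) = Add(-4, Rational(1, 68)) = Rational(-271, 68))
Add(Function('Z')(Add(-5, Mul(Function('T')(4), 4)), -12), Function('x')(-51)) = Add(Add(5, -12), Rational(-271, 68)) = Add(-7, Rational(-271, 68)) = Rational(-747, 68)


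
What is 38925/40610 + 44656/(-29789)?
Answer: -130788667/241946258 ≈ -0.54057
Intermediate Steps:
38925/40610 + 44656/(-29789) = 38925*(1/40610) + 44656*(-1/29789) = 7785/8122 - 44656/29789 = -130788667/241946258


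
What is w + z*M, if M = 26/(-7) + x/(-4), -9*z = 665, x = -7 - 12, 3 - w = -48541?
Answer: 1744829/36 ≈ 48468.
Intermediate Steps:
w = 48544 (w = 3 - 1*(-48541) = 3 + 48541 = 48544)
x = -19
z = -665/9 (z = -⅑*665 = -665/9 ≈ -73.889)
M = 29/28 (M = 26/(-7) - 19/(-4) = 26*(-⅐) - 19*(-¼) = -26/7 + 19/4 = 29/28 ≈ 1.0357)
w + z*M = 48544 - 665/9*29/28 = 48544 - 2755/36 = 1744829/36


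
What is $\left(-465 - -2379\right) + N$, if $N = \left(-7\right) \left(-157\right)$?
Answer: $3013$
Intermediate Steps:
$N = 1099$
$\left(-465 - -2379\right) + N = \left(-465 - -2379\right) + 1099 = \left(-465 + 2379\right) + 1099 = 1914 + 1099 = 3013$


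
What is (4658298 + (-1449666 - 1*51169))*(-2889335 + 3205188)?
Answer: 997294160939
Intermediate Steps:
(4658298 + (-1449666 - 1*51169))*(-2889335 + 3205188) = (4658298 + (-1449666 - 51169))*315853 = (4658298 - 1500835)*315853 = 3157463*315853 = 997294160939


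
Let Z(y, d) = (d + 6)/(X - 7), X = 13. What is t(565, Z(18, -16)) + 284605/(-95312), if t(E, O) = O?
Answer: -1330375/285936 ≈ -4.6527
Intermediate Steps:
Z(y, d) = 1 + d/6 (Z(y, d) = (d + 6)/(13 - 7) = (6 + d)/6 = (6 + d)*(⅙) = 1 + d/6)
t(565, Z(18, -16)) + 284605/(-95312) = (1 + (⅙)*(-16)) + 284605/(-95312) = (1 - 8/3) + 284605*(-1/95312) = -5/3 - 284605/95312 = -1330375/285936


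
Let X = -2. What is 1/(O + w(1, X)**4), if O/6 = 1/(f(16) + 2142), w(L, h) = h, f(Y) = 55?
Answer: 2197/35158 ≈ 0.062489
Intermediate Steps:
O = 6/2197 (O = 6/(55 + 2142) = 6/2197 ≈ 0.0027310)
1/(O + w(1, X)**4) = 1/(6/2197 + (-2)**4) = 1/(6/2197 + 16) = 1/(35158/2197) = 2197/35158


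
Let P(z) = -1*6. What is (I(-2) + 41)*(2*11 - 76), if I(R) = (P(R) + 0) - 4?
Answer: -1674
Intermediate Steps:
P(z) = -6
I(R) = -10 (I(R) = (-6 + 0) - 4 = -6 - 4 = -10)
(I(-2) + 41)*(2*11 - 76) = (-10 + 41)*(2*11 - 76) = 31*(22 - 76) = 31*(-54) = -1674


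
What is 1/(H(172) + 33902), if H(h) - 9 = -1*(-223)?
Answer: 1/34134 ≈ 2.9296e-5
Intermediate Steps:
H(h) = 232 (H(h) = 9 - 1*(-223) = 9 + 223 = 232)
1/(H(172) + 33902) = 1/(232 + 33902) = 1/34134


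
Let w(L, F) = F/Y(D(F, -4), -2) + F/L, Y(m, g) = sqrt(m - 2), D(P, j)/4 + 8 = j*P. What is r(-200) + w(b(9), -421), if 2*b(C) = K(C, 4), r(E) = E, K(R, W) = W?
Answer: -821/2 - 421*sqrt(6702)/6702 ≈ -415.64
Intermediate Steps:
b(C) = 2 (b(C) = (1/2)*4 = 2)
D(P, j) = -32 + 4*P*j (D(P, j) = -32 + 4*(j*P) = -32 + 4*(P*j) = -32 + 4*P*j)
Y(m, g) = sqrt(-2 + m)
w(L, F) = F/L + F/sqrt(-34 - 16*F) (w(L, F) = F/(sqrt(-2 + (-32 + 4*F*(-4)))) + F/L = F/(sqrt(-2 + (-32 - 16*F))) + F/L = F/(sqrt(-34 - 16*F)) + F/L = F/sqrt(-34 - 16*F) + F/L = F/L + F/sqrt(-34 - 16*F))
r(-200) + w(b(9), -421) = -200 + (-421/2 + (1/2)*(-421)*sqrt(2)/sqrt(-17 - 8*(-421))) = -200 + (-421*1/2 + (1/2)*(-421)*sqrt(2)/sqrt(-17 + 3368)) = -200 + (-421/2 + (1/2)*(-421)*sqrt(2)/sqrt(3351)) = -200 + (-421/2 + (1/2)*(-421)*sqrt(2)*(sqrt(3351)/3351)) = -200 + (-421/2 - 421*sqrt(6702)/6702) = -821/2 - 421*sqrt(6702)/6702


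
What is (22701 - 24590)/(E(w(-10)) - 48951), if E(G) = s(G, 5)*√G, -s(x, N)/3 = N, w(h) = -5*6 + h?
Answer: 10274271/266245489 - 18890*I*√10/798736467 ≈ 0.038589 - 7.4787e-5*I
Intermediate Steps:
w(h) = -30 + h
s(x, N) = -3*N
E(G) = -15*√G (E(G) = (-3*5)*√G = -15*√G)
(22701 - 24590)/(E(w(-10)) - 48951) = (22701 - 24590)/(-15*√(-30 - 10) - 48951) = -1889/(-30*I*√10 - 48951) = -1889/(-48951 - 30*I*√10)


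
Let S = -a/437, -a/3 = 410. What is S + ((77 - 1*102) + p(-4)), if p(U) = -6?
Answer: -12317/437 ≈ -28.185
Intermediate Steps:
a = -1230 (a = -3*410 = -1230)
S = 1230/437 (S = -1*(-1230)/437 = 1230*(1/437) = 1230/437 ≈ 2.8146)
S + ((77 - 1*102) + p(-4)) = 1230/437 + ((77 - 1*102) - 6) = 1230/437 + ((77 - 102) - 6) = 1230/437 + (-25 - 6) = 1230/437 - 31 = -12317/437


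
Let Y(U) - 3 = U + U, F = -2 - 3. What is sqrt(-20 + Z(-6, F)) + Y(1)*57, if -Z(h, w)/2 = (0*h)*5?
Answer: 285 + 2*I*sqrt(5) ≈ 285.0 + 4.4721*I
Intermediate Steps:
F = -5
Z(h, w) = 0 (Z(h, w) = -2*0*h*5 = -0*5 = -2*0 = 0)
Y(U) = 3 + 2*U (Y(U) = 3 + (U + U) = 3 + 2*U)
sqrt(-20 + Z(-6, F)) + Y(1)*57 = sqrt(-20 + 0) + (3 + 2*1)*57 = sqrt(-20) + (3 + 2)*57 = 2*I*sqrt(5) + 5*57 = 2*I*sqrt(5) + 285 = 285 + 2*I*sqrt(5)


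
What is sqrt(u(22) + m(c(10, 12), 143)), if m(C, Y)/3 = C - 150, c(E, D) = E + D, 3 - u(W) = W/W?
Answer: I*sqrt(382) ≈ 19.545*I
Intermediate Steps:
u(W) = 2 (u(W) = 3 - W/W = 3 - 1*1 = 3 - 1 = 2)
c(E, D) = D + E
m(C, Y) = -450 + 3*C (m(C, Y) = 3*(C - 150) = 3*(-150 + C) = -450 + 3*C)
sqrt(u(22) + m(c(10, 12), 143)) = sqrt(2 + (-450 + 3*(12 + 10))) = sqrt(2 + (-450 + 3*22)) = sqrt(2 + (-450 + 66)) = sqrt(2 - 384) = sqrt(-382) = I*sqrt(382)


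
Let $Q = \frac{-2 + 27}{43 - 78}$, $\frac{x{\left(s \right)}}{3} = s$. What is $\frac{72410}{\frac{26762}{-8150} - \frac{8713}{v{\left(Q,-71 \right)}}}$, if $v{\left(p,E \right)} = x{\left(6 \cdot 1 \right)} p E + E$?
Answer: $- \frac{869425964875}{163696279} \approx -5311.2$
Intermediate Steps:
$x{\left(s \right)} = 3 s$
$Q = - \frac{5}{7}$ ($Q = \frac{25}{-35} = 25 \left(- \frac{1}{35}\right) = - \frac{5}{7} \approx -0.71429$)
$v{\left(p,E \right)} = E + 18 E p$ ($v{\left(p,E \right)} = 3 \cdot 6 \cdot 1 p E + E = 3 \cdot 6 p E + E = 18 p E + E = 18 E p + E = E + 18 E p$)
$\frac{72410}{\frac{26762}{-8150} - \frac{8713}{v{\left(Q,-71 \right)}}} = \frac{72410}{\frac{26762}{-8150} - \frac{8713}{\left(-71\right) \left(1 + 18 \left(- \frac{5}{7}\right)\right)}} = \frac{72410}{26762 \left(- \frac{1}{8150}\right) - \frac{8713}{\left(-71\right) \left(1 - \frac{90}{7}\right)}} = \frac{72410}{- \frac{13381}{4075} - \frac{8713}{\left(-71\right) \left(- \frac{83}{7}\right)}} = \frac{72410}{- \frac{13381}{4075} - \frac{8713}{\frac{5893}{7}}} = \frac{72410}{- \frac{13381}{4075} - \frac{60991}{5893}} = \frac{72410}{- \frac{327392558}{24013975}} = 72410 \left(- \frac{24013975}{327392558}\right) = - \frac{869425964875}{163696279}$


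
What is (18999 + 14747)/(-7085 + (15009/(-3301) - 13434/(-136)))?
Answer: -7574897128/1569203575 ≈ -4.8272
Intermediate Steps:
(18999 + 14747)/(-7085 + (15009/(-3301) - 13434/(-136))) = 33746/(-7085 + (15009*(-1/3301) - 13434*(-1/136))) = 33746/(-7085 + (-15009/3301 + 6717/68)) = 33746/(-7085 + 21152205/224468) = 33746/(-1569203575/224468) = 33746*(-224468/1569203575) = -7574897128/1569203575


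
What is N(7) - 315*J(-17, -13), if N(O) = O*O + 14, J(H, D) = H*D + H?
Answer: -64197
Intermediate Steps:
J(H, D) = H + D*H (J(H, D) = D*H + H = H + D*H)
N(O) = 14 + O² (N(O) = O² + 14 = 14 + O²)
N(7) - 315*J(-17, -13) = (14 + 7²) - (-5355)*(1 - 13) = (14 + 49) - (-5355)*(-12) = 63 - 315*204 = 63 - 64260 = -64197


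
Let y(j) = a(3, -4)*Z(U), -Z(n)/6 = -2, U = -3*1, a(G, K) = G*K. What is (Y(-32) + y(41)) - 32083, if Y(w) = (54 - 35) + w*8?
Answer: -32464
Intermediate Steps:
U = -3
Z(n) = 12 (Z(n) = -6*(-2) = 12)
Y(w) = 19 + 8*w
y(j) = -144 (y(j) = (3*(-4))*12 = -12*12 = -144)
(Y(-32) + y(41)) - 32083 = ((19 + 8*(-32)) - 144) - 32083 = ((19 - 256) - 144) - 32083 = (-237 - 144) - 32083 = -381 - 32083 = -32464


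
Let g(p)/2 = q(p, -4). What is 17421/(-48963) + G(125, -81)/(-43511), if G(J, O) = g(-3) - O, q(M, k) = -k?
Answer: -254120946/710143031 ≈ -0.35784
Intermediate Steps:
g(p) = 8 (g(p) = 2*(-1*(-4)) = 2*4 = 8)
G(J, O) = 8 - O
17421/(-48963) + G(125, -81)/(-43511) = 17421/(-48963) + (8 - 1*(-81))/(-43511) = 17421*(-1/48963) + (8 + 81)*(-1/43511) = -5807/16321 + 89*(-1/43511) = -5807/16321 - 89/43511 = -254120946/710143031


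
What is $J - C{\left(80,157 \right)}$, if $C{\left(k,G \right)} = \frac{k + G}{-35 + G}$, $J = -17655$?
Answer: $- \frac{2154147}{122} \approx -17657.0$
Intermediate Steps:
$C{\left(k,G \right)} = \frac{G + k}{-35 + G}$
$J - C{\left(80,157 \right)} = -17655 - \frac{157 + 80}{-35 + 157} = -17655 - \frac{1}{122} \cdot 237 = -17655 - \frac{237}{122} = - \frac{2154147}{122}$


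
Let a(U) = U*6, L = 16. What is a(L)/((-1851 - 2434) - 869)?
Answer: -16/859 ≈ -0.018626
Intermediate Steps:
a(U) = 6*U
a(L)/((-1851 - 2434) - 869) = (6*16)/((-1851 - 2434) - 869) = 96/(-4285 - 869) = 96/(-5154) = 96*(-1/5154) = -16/859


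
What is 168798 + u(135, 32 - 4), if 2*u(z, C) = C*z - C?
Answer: 170674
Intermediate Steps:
u(z, C) = -C/2 + C*z/2 (u(z, C) = (C*z - C)/2 = (-C + C*z)/2 = -C/2 + C*z/2)
168798 + u(135, 32 - 4) = 168798 + (32 - 4)*(-1 + 135)/2 = 168798 + (1/2)*28*134 = 168798 + 1876 = 170674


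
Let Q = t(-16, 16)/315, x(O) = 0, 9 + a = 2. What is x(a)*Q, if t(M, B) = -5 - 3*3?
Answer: 0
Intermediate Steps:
a = -7 (a = -9 + 2 = -7)
t(M, B) = -14 (t(M, B) = -5 - 9 = -14)
Q = -2/45 (Q = -14/315 = -14*1/315 = -2/45 ≈ -0.044444)
x(a)*Q = 0*(-2/45) = 0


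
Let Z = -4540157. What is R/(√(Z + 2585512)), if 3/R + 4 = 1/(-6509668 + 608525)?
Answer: 5901143*I*√1954645/15379520197195 ≈ 0.00053645*I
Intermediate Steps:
R = -5901143/7868191 (R = 3/(-4 + 1/(-6509668 + 608525)) = 3/(-4 + 1/(-5901143)) = 3/(-4 - 1/5901143) = 3/(-23604573/5901143) = 3*(-5901143/23604573) = -5901143/7868191 ≈ -0.75000)
R/(√(Z + 2585512)) = -5901143/(7868191*√(-4540157 + 2585512)) = -5901143*(-I*√1954645/1954645)/7868191 = -(-5901143)*I*√1954645/15379520197195 = 5901143*I*√1954645/15379520197195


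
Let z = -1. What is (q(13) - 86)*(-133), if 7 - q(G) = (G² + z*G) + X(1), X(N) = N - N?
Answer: 31255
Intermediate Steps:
X(N) = 0
q(G) = 7 + G - G² (q(G) = 7 - ((G² - G) + 0) = 7 - (G² - G) = 7 + (G - G²) = 7 + G - G²)
(q(13) - 86)*(-133) = ((7 + 13 - 1*13²) - 86)*(-133) = ((7 + 13 - 1*169) - 86)*(-133) = ((7 + 13 - 169) - 86)*(-133) = (-149 - 86)*(-133) = -235*(-133) = 31255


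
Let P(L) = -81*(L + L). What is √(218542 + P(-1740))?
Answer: √500422 ≈ 707.41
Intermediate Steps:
P(L) = -162*L
√(218542 + P(-1740)) = √(218542 - 162*(-1740)) = √(218542 + 281880) = √500422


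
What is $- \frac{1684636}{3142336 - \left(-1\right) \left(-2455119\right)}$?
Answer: $- \frac{1684636}{687217} \approx -2.4514$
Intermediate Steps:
$- \frac{1684636}{3142336 - \left(-1\right) \left(-2455119\right)} = - \frac{1684636}{3142336 - 2455119} = - \frac{1684636}{687217}$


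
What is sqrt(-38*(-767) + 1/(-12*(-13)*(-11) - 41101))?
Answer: sqrt(53433230279577)/42817 ≈ 170.72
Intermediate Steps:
sqrt(-38*(-767) + 1/(-12*(-13)*(-11) - 41101)) = sqrt(29146 + 1/(156*(-11) - 41101)) = sqrt(29146 + 1/(-1716 - 41101)) = sqrt(29146 + 1/(-42817)) = sqrt(29146 - 1/42817) = sqrt(1247944281/42817) = sqrt(53433230279577)/42817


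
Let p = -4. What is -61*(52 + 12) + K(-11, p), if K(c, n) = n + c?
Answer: -3919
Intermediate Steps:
K(c, n) = c + n
-61*(52 + 12) + K(-11, p) = -61*(52 + 12) + (-11 - 4) = -61*64 - 15 = -3904 - 15 = -3919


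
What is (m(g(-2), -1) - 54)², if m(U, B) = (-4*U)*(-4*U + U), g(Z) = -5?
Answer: 60516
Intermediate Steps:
m(U, B) = 12*U² (m(U, B) = (-4*U)*(-3*U) = 12*U²)
(m(g(-2), -1) - 54)² = (12*(-5)² - 54)² = (12*25 - 54)² = (300 - 54)² = 246² = 60516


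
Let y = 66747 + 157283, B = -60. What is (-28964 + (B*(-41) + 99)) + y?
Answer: 197625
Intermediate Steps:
y = 224030
(-28964 + (B*(-41) + 99)) + y = (-28964 + (-60*(-41) + 99)) + 224030 = (-28964 + (2460 + 99)) + 224030 = (-28964 + 2559) + 224030 = -26405 + 224030 = 197625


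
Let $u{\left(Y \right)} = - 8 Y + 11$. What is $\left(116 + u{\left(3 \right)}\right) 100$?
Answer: $10300$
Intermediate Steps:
$u{\left(Y \right)} = 11 - 8 Y$
$\left(116 + u{\left(3 \right)}\right) 100 = \left(116 + \left(11 - 24\right)\right) 100 = \left(116 - 13\right) 100 = 103 \cdot 100 = 10300$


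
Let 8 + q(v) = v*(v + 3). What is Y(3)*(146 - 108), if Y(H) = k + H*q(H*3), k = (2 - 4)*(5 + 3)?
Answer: 10792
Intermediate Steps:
q(v) = -8 + v*(3 + v) (q(v) = -8 + v*(v + 3) = -8 + v*(3 + v))
k = -16 (k = -2*8 = -16)
Y(H) = -16 + H*(-8 + 9*H + 9*H²) (Y(H) = -16 + H*(-8 + (H*3)² + 3*(H*3)) = -16 + H*(-8 + (3*H)² + 3*(3*H)) = -16 + H*(-8 + 9*H² + 9*H) = -16 + H*(-8 + 9*H + 9*H²))
Y(3)*(146 - 108) = (-16 + 3*(-8 + 9*3 + 9*3²))*(146 - 108) = (-16 + 3*(-8 + 27 + 9*9))*38 = (-16 + 3*(-8 + 27 + 81))*38 = (-16 + 3*100)*38 = (-16 + 300)*38 = 284*38 = 10792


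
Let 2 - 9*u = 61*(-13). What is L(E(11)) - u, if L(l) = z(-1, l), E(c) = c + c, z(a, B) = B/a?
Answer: -331/3 ≈ -110.33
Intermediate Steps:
E(c) = 2*c
L(l) = -l (L(l) = l/(-1) = l*(-1) = -l)
u = 265/3 (u = 2/9 - 61*(-13)/9 = 2/9 - ⅑*(-793) = 2/9 + 793/9 = 265/3 ≈ 88.333)
L(E(11)) - u = -2*11 - 1*265/3 = -1*22 - 265/3 = -22 - 265/3 = -331/3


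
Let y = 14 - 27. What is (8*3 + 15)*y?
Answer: -507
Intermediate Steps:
y = -13
(8*3 + 15)*y = (8*3 + 15)*(-13) = (24 + 15)*(-13) = 39*(-13) = -507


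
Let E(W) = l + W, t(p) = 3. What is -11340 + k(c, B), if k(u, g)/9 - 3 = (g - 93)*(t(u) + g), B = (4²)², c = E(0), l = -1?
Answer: 368640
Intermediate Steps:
E(W) = -1 + W
c = -1 (c = -1 + 0 = -1)
B = 256 (B = 16² = 256)
k(u, g) = 27 + 9*(-93 + g)*(3 + g) (k(u, g) = 27 + 9*((g - 93)*(3 + g)) = 27 + 9*((-93 + g)*(3 + g)) = 27 + 9*(-93 + g)*(3 + g))
-11340 + k(c, B) = -11340 + (-2484 - 810*256 + 9*256²) = -11340 + (-2484 - 207360 + 9*65536) = -11340 + (-2484 - 207360 + 589824) = -11340 + 379980 = 368640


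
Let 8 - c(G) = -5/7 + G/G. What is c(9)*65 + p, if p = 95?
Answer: 4175/7 ≈ 596.43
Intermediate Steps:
c(G) = 54/7 (c(G) = 8 - (-5/7 + G/G) = 8 - (-5*⅐ + 1) = 8 - (-5/7 + 1) = 8 - 1*2/7 = 8 - 2/7 = 54/7)
c(9)*65 + p = (54/7)*65 + 95 = 3510/7 + 95 = 4175/7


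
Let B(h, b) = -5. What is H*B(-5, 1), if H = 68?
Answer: -340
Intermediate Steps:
H*B(-5, 1) = 68*(-5) = -340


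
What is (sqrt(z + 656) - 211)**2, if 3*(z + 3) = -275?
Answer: 135247/3 - 844*sqrt(1263)/3 ≈ 35084.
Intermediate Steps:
z = -284/3 (z = -3 + (1/3)*(-275) = -3 - 275/3 = -284/3 ≈ -94.667)
(sqrt(z + 656) - 211)**2 = (sqrt(-284/3 + 656) - 211)**2 = (sqrt(1684/3) - 211)**2 = (2*sqrt(1263)/3 - 211)**2 = (-211 + 2*sqrt(1263)/3)**2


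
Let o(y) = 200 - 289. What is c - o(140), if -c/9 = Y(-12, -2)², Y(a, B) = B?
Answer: 53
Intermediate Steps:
o(y) = -89
c = -36 (c = -9*(-2)² = -9*4 = -36)
c - o(140) = -36 - 1*(-89) = -36 + 89 = 53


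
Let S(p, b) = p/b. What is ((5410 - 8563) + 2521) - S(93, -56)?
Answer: -35299/56 ≈ -630.34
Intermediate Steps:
((5410 - 8563) + 2521) - S(93, -56) = ((5410 - 8563) + 2521) - 93/(-56) = (-3153 + 2521) - 93*(-1)/56 = -632 - 1*(-93/56) = -632 + 93/56 = -35299/56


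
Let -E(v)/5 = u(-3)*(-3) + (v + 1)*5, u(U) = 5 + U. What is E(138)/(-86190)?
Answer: 53/1326 ≈ 0.039970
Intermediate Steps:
E(v) = 5 - 25*v (E(v) = -5*((5 - 3)*(-3) + (v + 1)*5) = -5*(2*(-3) + (1 + v)*5) = -5*(-6 + (5 + 5*v)) = -5*(-1 + 5*v) = 5 - 25*v)
E(138)/(-86190) = (5 - 25*138)/(-86190) = (5 - 3450)*(-1/86190) = -3445*(-1/86190) = 53/1326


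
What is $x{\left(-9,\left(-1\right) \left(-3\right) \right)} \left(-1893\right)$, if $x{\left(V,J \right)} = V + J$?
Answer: $11358$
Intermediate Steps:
$x{\left(V,J \right)} = J + V$
$x{\left(-9,\left(-1\right) \left(-3\right) \right)} \left(-1893\right) = \left(\left(-1\right) \left(-3\right) - 9\right) \left(-1893\right) = \left(3 - 9\right) \left(-1893\right) = \left(-6\right) \left(-1893\right) = 11358$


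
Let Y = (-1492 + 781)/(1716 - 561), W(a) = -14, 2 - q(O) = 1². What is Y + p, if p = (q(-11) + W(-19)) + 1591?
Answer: 607293/385 ≈ 1577.4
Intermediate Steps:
q(O) = 1 (q(O) = 2 - 1*1² = 2 - 1*1 = 2 - 1 = 1)
p = 1578 (p = (1 - 14) + 1591 = -13 + 1591 = 1578)
Y = -237/385 (Y = -711/1155 = -711*1/1155 = -237/385 ≈ -0.61558)
Y + p = -237/385 + 1578 = 607293/385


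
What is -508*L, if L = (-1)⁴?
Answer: -508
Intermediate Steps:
L = 1
-508*L = -508*1 = -508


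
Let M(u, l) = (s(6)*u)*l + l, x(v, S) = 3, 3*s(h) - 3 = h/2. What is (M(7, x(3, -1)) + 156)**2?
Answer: 40401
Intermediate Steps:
s(h) = 1 + h/6 (s(h) = 1 + (h/2)/3 = 1 + h/6)
M(u, l) = l + 2*l*u (M(u, l) = ((1 + (1/6)*6)*u)*l + l = ((1 + 1)*u)*l + l = (2*u)*l + l = 2*l*u + l = l + 2*l*u)
(M(7, x(3, -1)) + 156)**2 = (3*(1 + 2*7) + 156)**2 = (3*(1 + 14) + 156)**2 = (3*15 + 156)**2 = (45 + 156)**2 = 201**2 = 40401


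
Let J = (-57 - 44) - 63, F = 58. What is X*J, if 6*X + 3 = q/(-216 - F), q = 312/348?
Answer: 978424/11919 ≈ 82.089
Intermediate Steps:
q = 26/29 (q = 312*(1/348) = 26/29 ≈ 0.89655)
J = -164 (J = -101 - 63 = -164)
X = -5966/11919 (X = -½ + (26/(29*(-216 - 1*58)))/6 = -½ + (26/(29*(-216 - 58)))/6 = -½ + ((26/29)/(-274))/6 = -½ + ((26/29)*(-1/274))/6 = -½ + (⅙)*(-13/3973) = -½ - 13/23838 = -5966/11919 ≈ -0.50055)
X*J = -5966/11919*(-164) = 978424/11919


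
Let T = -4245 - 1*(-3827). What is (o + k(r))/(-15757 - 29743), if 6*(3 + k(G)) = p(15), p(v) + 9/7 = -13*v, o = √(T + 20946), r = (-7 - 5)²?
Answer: 1/1274 - √1283/11375 ≈ -0.0023640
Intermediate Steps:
T = -418 (T = -4245 + 3827 = -418)
r = 144 (r = (-12)² = 144)
o = 4*√1283 (o = √(-418 + 20946) = √20528 = 4*√1283 ≈ 143.28)
p(v) = -9/7 - 13*v
k(G) = -250/7 (k(G) = -3 + (-9/7 - 13*15)/6 = -3 + (-9/7 - 195)/6 = -3 + (⅙)*(-1374/7) = -3 - 229/7 = -250/7)
(o + k(r))/(-15757 - 29743) = (4*√1283 - 250/7)/(-15757 - 29743) = (-250/7 + 4*√1283)/(-45500) = (-250/7 + 4*√1283)*(-1/45500) = 1/1274 - √1283/11375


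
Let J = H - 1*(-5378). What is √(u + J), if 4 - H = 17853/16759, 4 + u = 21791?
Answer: √7630497018262/16759 ≈ 164.83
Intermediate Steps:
u = 21787 (u = -4 + 21791 = 21787)
H = 49183/16759 (H = 4 - 17853/16759 = 49183/16759 ≈ 2.9347)
J = 90179085/16759 (J = 49183/16759 - 1*(-5378) = 49183/16759 + 5378 = 90179085/16759 ≈ 5380.9)
√(u + J) = √(21787 + 90179085/16759) = √(455307418/16759) = √7630497018262/16759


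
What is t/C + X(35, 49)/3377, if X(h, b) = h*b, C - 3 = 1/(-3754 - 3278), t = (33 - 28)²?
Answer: 125970905/14247563 ≈ 8.8416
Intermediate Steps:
t = 25 (t = 5² = 25)
C = 21095/7032 (C = 3 + 1/(-3754 - 3278) = 3 + 1/(-7032) = 3 - 1/7032 = 21095/7032 ≈ 2.9999)
X(h, b) = b*h
t/C + X(35, 49)/3377 = 25/(21095/7032) + (49*35)/3377 = 25*(7032/21095) + 1715*(1/3377) = 35160/4219 + 1715/3377 = 125970905/14247563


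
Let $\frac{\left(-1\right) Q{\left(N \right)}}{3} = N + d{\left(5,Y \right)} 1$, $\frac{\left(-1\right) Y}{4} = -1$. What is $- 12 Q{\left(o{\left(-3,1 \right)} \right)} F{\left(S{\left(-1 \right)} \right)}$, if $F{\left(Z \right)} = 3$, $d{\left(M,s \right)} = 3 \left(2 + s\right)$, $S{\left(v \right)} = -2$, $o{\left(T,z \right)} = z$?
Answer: $2052$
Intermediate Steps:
$Y = 4$ ($Y = \left(-4\right) \left(-1\right) = 4$)
$d{\left(M,s \right)} = 6 + 3 s$
$Q{\left(N \right)} = -54 - 3 N$ ($Q{\left(N \right)} = - 3 \left(N + \left(6 + 3 \cdot 4\right) 1\right) = - 3 \left(N + \left(6 + 12\right) 1\right) = - 3 \left(N + 18 \cdot 1\right) = - 3 \left(N + 18\right) = - 3 \left(18 + N\right) = -54 - 3 N$)
$- 12 Q{\left(o{\left(-3,1 \right)} \right)} F{\left(S{\left(-1 \right)} \right)} = - 12 \left(-54 - 3\right) 3 = \left(-12\right) \left(-57\right) 3 = 684 \cdot 3 = 2052$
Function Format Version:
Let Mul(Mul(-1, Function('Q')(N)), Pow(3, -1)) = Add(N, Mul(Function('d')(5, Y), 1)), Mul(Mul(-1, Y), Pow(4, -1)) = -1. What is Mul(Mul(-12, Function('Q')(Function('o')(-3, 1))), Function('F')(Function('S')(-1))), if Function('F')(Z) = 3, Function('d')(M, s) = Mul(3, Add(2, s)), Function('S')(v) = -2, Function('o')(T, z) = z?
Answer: 2052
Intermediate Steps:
Y = 4 (Y = Mul(-4, -1) = 4)
Function('d')(M, s) = Add(6, Mul(3, s))
Function('Q')(N) = Add(-54, Mul(-3, N)) (Function('Q')(N) = Mul(-3, Add(N, Mul(Add(6, Mul(3, 4)), 1))) = Mul(-3, Add(N, Mul(Add(6, 12), 1))) = Mul(-3, Add(N, Mul(18, 1))) = Mul(-3, Add(N, 18)) = Mul(-3, Add(18, N)) = Add(-54, Mul(-3, N)))
Mul(Mul(-12, Function('Q')(Function('o')(-3, 1))), Function('F')(Function('S')(-1))) = Mul(Mul(-12, Add(-54, Mul(-3, 1))), 3) = Mul(Mul(-12, Add(-54, -3)), 3) = Mul(Mul(-12, -57), 3) = Mul(684, 3) = 2052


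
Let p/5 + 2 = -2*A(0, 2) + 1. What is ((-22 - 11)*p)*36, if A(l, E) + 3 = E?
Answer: -5940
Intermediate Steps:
A(l, E) = -3 + E
p = 5 (p = -10 + 5*(-2*(-3 + 2) + 1) = -10 + 5*(-2*(-1) + 1) = -10 + 5*(2 + 1) = -10 + 5*3 = -10 + 15 = 5)
((-22 - 11)*p)*36 = ((-22 - 11)*5)*36 = -33*5*36 = -165*36 = -5940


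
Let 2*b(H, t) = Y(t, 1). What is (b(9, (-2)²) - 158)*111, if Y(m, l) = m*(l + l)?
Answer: -17094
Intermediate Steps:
Y(m, l) = 2*l*m (Y(m, l) = m*(2*l) = 2*l*m)
b(H, t) = t (b(H, t) = (2*1*t)/2 = (2*t)/2 = t)
(b(9, (-2)²) - 158)*111 = ((-2)² - 158)*111 = (4 - 158)*111 = -154*111 = -17094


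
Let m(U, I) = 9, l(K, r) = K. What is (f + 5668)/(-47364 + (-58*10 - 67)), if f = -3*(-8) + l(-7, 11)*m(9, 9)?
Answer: -5629/48011 ≈ -0.11724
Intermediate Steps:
f = -39 (f = -3*(-8) - 7*9 = 24 - 63 = -39)
(f + 5668)/(-47364 + (-58*10 - 67)) = (-39 + 5668)/(-47364 + (-58*10 - 67)) = 5629/(-47364 + (-580 - 67)) = 5629/(-47364 - 647) = 5629/(-48011) = 5629*(-1/48011) = -5629/48011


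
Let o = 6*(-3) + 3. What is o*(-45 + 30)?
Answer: 225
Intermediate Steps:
o = -15 (o = -18 + 3 = -15)
o*(-45 + 30) = -15*(-45 + 30) = -15*(-15) = 225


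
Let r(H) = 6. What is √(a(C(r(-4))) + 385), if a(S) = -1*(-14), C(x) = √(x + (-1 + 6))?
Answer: √399 ≈ 19.975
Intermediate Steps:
C(x) = √(5 + x) (C(x) = √(x + 5) = √(5 + x))
a(S) = 14
√(a(C(r(-4))) + 385) = √(14 + 385) = √399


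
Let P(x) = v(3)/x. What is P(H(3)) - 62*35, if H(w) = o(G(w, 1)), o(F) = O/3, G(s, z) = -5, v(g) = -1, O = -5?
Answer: -10847/5 ≈ -2169.4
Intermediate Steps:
o(F) = -5/3
H(w) = -5/3
P(x) = -1/x
P(H(3)) - 62*35 = -1/(-5/3) - 62*35 = -1*(-3/5) - 2170 = 3/5 - 2170 = -10847/5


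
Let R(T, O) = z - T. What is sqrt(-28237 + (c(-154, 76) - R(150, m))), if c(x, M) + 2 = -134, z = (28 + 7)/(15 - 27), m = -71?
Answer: I*sqrt(1015923)/6 ≈ 167.99*I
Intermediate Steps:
z = -35/12 (z = 35/(-12) = 35*(-1/12) = -35/12 ≈ -2.9167)
c(x, M) = -136 (c(x, M) = -2 - 134 = -136)
R(T, O) = -35/12 - T
sqrt(-28237 + (c(-154, 76) - R(150, m))) = sqrt(-28237 + (-136 - (-35/12 - 1*150))) = sqrt(-28237 + (-136 - (-35/12 - 150))) = sqrt(-28237 + (-136 - 1*(-1835/12))) = sqrt(-28237 + (-136 + 1835/12)) = sqrt(-28237 + 203/12) = sqrt(-338641/12) = I*sqrt(1015923)/6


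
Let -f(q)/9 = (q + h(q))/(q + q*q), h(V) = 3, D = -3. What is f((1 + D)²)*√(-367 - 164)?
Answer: -189*I*√59/20 ≈ -72.587*I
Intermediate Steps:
f(q) = -9*(3 + q)/(q + q²) (f(q) = -9*(q + 3)/(q + q*q) = -9*(3 + q)/(q + q²))
f((1 + D)²)*√(-367 - 164) = (9*(-3 - (1 - 3)²)/(((1 - 3)²)*(1 + (1 - 3)²)))*√(-367 - 164) = (9*(-3 - 1*(-2)²)/(((-2)²)*(1 + (-2)²)))*√(-531) = (9*(-3 - 1*4)/(4*(1 + 4)))*(3*I*√59) = (9*(¼)*(-3 - 4)/5)*(3*I*√59) = (9*(¼)*(⅕)*(-7))*(3*I*√59) = -189*I*√59/20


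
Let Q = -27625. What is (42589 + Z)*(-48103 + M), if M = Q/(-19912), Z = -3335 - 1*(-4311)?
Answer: -41726526983715/19912 ≈ -2.0955e+9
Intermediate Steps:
Z = 976 (Z = -3335 + 4311 = 976)
M = 27625/19912 (M = -27625/(-19912) = -27625*(-1/19912) = 27625/19912 ≈ 1.3874)
(42589 + Z)*(-48103 + M) = (42589 + 976)*(-48103 + 27625/19912) = 43565*(-957799311/19912) = -41726526983715/19912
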